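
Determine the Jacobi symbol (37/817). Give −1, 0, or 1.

Reciprocity: 37 ≡ 1 and 817 ≡ 1 (mod 4), so (37/817) = +(817/37).
Reduce top mod 37: now compute (3/37).
Reciprocity: 3 ≡ 3 and 37 ≡ 1 (mod 4), so (3/37) = +(37/3).
Reduce top mod 3: now compute (1/3).
Reached (1/3) = 1. Collecting the sign flips along the way, the symbol is +1.

1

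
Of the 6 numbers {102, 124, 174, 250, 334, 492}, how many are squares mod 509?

(102/509) = +1 → QR.
(124/509) = -1 → non-residue.
(174/509) = +1 → QR.
(250/509) = -1 → non-residue.
(334/509) = -1 → non-residue.
(492/509) = +1 → QR.
Total quadratic residues among the 6: 3.

3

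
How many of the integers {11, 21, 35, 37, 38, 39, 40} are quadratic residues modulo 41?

(11/41) = -1 → non-residue.
(21/41) = +1 → QR.
(35/41) = -1 → non-residue.
(37/41) = +1 → QR.
(38/41) = -1 → non-residue.
(39/41) = +1 → QR.
(40/41) = +1 → QR.
Total quadratic residues among the 7: 4.

4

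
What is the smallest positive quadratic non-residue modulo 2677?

2

(2/2677) = −1, so 2 is the smallest positive non-residue mod 2677.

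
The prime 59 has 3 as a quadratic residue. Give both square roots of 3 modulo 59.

11, 48

Since 59 ≡ 3 (mod 4), a square root of 3 is 3^((59+1)/4) = 3^15 mod 59.
Repeated squaring: 3^2≡9, 3^4≡22, 3^8≡12 (mod 59).
3^15 = 3^(8+4+2+1) ≡ 48 (mod 59).
Check: 48² = 2304 ≡ 3 (mod 59). The two roots are 11 and 48.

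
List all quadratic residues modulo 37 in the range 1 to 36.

1 3 4 7 9 10 11 12 16 21 25 26 27 28 30 33 34 36

Square k = 1,…,18 (k and 37−k give the same square):
1²=1, 2²=4, 3²=9, 4²=16, 5²=25, 6²=36, 7²≡12, 8²≡27, 9²≡7, 10²≡26, 11²≡10, 12²≡33, 13²≡21, 14²≡11, 15²≡3, 16²≡34, 17²≡30, 18²≡28 (mod 37).
So the quadratic residues mod 37 are {1, 3, 4, 7, 9, 10, 11, 12, 16, 21, 25, 26, 27, 28, 30, 33, 34, 36}.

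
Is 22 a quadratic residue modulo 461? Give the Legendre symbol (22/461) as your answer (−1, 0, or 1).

1

Euler's criterion: (22/461) ≡ 22^230 (mod 461).
22^2 ≡ 23 (mod 461)
22^4 ≡ 68 (mod 461)
22^8 ≡ 14 (mod 461)
22^16 ≡ 196 (mod 461)
22^32 ≡ 153 (mod 461)
22^64 ≡ 359 (mod 461)
22^128 ≡ 262 (mod 461)
22^230 = 22^(128+64+32+4+2) ≡ 1 (mod 461).
Result is 1, so (22/461) = 1.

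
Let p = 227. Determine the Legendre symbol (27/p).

Reciprocity: 27 ≡ 3 and 227 ≡ 3 (mod 4), so (27/227) = −(227/27).
Reduce top mod 27: now compute (11/27).
Reciprocity: 11 ≡ 3 and 27 ≡ 3 (mod 4), so (11/27) = −(27/11).
Reduce top mod 11: now compute (5/11).
Reciprocity: 5 ≡ 1 and 11 ≡ 3 (mod 4), so (5/11) = +(11/5).
Reduce top mod 5: now compute (1/5).
Reached (1/5) = 1. Collecting the sign flips along the way, the symbol is +1.

1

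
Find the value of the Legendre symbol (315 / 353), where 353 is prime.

1

Reciprocity: 315 ≡ 3 and 353 ≡ 1 (mod 4), so (315/353) = +(353/315).
Reduce top mod 315: now compute (38/315).
Pull out 2: since 315 ≡ 3 (mod 8), (2/315) = -1.
Reciprocity: 19 ≡ 3 and 315 ≡ 3 (mod 4), so (19/315) = −(315/19).
Reduce top mod 19: now compute (11/19).
Reciprocity: 11 ≡ 3 and 19 ≡ 3 (mod 4), so (11/19) = −(19/11).
Reduce top mod 11: now compute (8/11).
Pull out 2^3: since 11 ≡ 3 (mod 8), (2/11) = -1, so (2/11)^3 = -1.
Reached (1/11) = 1. Collecting the sign flips along the way, the symbol is +1.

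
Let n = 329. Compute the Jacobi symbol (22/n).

-1

Pull out 2: since 329 ≡ 1 (mod 8), (2/329) = +1.
Reciprocity: 11 ≡ 3 and 329 ≡ 1 (mod 4), so (11/329) = +(329/11).
Reduce top mod 11: now compute (10/11).
Pull out 2: since 11 ≡ 3 (mod 8), (2/11) = -1.
Reciprocity: 5 ≡ 1 and 11 ≡ 3 (mod 4), so (5/11) = +(11/5).
Reduce top mod 5: now compute (1/5).
Reached (1/5) = 1. Collecting the sign flips along the way, the symbol is -1.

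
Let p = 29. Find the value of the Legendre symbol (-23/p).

Euler's criterion: (-23/29) ≡ 6^14 (mod 29).
6^2 ≡ 7 (mod 29)
6^4 ≡ 20 (mod 29)
6^8 ≡ 23 (mod 29)
6^14 = 6^(8+4+2) ≡ 1 (mod 29).
Result is 1, so (-23/29) = 1.

1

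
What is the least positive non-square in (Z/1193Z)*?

(2/1193) = +1, so 2 is a residue.
(3/1193) = −1, so 3 is the smallest positive non-residue mod 1193.

3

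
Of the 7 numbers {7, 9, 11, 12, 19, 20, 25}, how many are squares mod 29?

(7/29) = +1 → QR.
(9/29) = +1 → QR.
(11/29) = -1 → non-residue.
(12/29) = -1 → non-residue.
(19/29) = -1 → non-residue.
(20/29) = +1 → QR.
(25/29) = +1 → QR.
Total quadratic residues among the 7: 4.

4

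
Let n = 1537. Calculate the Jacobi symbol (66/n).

Pull out 2: since 1537 ≡ 1 (mod 8), (2/1537) = +1.
Reciprocity: 33 ≡ 1 and 1537 ≡ 1 (mod 4), so (33/1537) = +(1537/33).
Reduce top mod 33: now compute (19/33).
Reciprocity: 19 ≡ 3 and 33 ≡ 1 (mod 4), so (19/33) = +(33/19).
Reduce top mod 19: now compute (14/19).
Pull out 2: since 19 ≡ 3 (mod 8), (2/19) = -1.
Reciprocity: 7 ≡ 3 and 19 ≡ 3 (mod 4), so (7/19) = −(19/7).
Reduce top mod 7: now compute (5/7).
Reciprocity: 5 ≡ 1 and 7 ≡ 3 (mod 4), so (5/7) = +(7/5).
Reduce top mod 5: now compute (2/5).
Pull out 2: since 5 ≡ 5 (mod 8), (2/5) = -1.
Reached (1/5) = 1. Collecting the sign flips along the way, the symbol is -1.

-1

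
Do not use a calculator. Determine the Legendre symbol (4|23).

Pull out 2^2: since 23 ≡ 7 (mod 8), (2/23) = +1, so (2/23)^2 = +1.
Reached (1/23) = 1. Collecting the sign flips along the way, the symbol is +1.

1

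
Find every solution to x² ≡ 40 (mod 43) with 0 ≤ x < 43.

13, 30

Since 43 ≡ 3 (mod 4), a square root of 40 is 40^((43+1)/4) = 40^11 mod 43.
Repeated squaring: 40^2≡9, 40^4≡38, 40^8≡25 (mod 43).
40^11 = 40^(8+2+1) ≡ 13 (mod 43).
Check: 13² = 169 ≡ 40 (mod 43). The two roots are 13 and 30.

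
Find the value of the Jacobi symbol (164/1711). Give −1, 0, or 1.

-1

Pull out 2^2: since 1711 ≡ 7 (mod 8), (2/1711) = +1, so (2/1711)^2 = +1.
Reciprocity: 41 ≡ 1 and 1711 ≡ 3 (mod 4), so (41/1711) = +(1711/41).
Reduce top mod 41: now compute (30/41).
Pull out 2: since 41 ≡ 1 (mod 8), (2/41) = +1.
Reciprocity: 15 ≡ 3 and 41 ≡ 1 (mod 4), so (15/41) = +(41/15).
Reduce top mod 15: now compute (11/15).
Reciprocity: 11 ≡ 3 and 15 ≡ 3 (mod 4), so (11/15) = −(15/11).
Reduce top mod 11: now compute (4/11).
Pull out 2^2: since 11 ≡ 3 (mod 8), (2/11) = -1, so (2/11)^2 = +1.
Reached (1/11) = 1. Collecting the sign flips along the way, the symbol is -1.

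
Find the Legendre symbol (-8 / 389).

-1

First reduce: -8 ≡ 381 (mod 389).
Reciprocity: 381 ≡ 1 and 389 ≡ 1 (mod 4), so (381/389) = +(389/381).
Reduce top mod 381: now compute (8/381).
Pull out 2^3: since 381 ≡ 5 (mod 8), (2/381) = -1, so (2/381)^3 = -1.
Reached (1/381) = 1. Collecting the sign flips along the way, the symbol is -1.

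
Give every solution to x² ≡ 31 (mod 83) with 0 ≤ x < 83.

Since 83 ≡ 3 (mod 4), a square root of 31 is 31^((83+1)/4) = 31^21 mod 83.
Repeated squaring: 31^2≡48, 31^4≡63, 31^8≡68, 31^16≡59 (mod 83).
31^21 = 31^(16+4+1) ≡ 23 (mod 83).
Check: 23² = 529 ≡ 31 (mod 83). The two roots are 23 and 60.

23, 60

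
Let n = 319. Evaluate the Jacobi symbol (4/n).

Pull out 2^2: since 319 ≡ 7 (mod 8), (2/319) = +1, so (2/319)^2 = +1.
Reached (1/319) = 1. Collecting the sign flips along the way, the symbol is +1.

1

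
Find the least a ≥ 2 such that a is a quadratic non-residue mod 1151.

13

(2/1151) = +1, so 2 is a residue.
(3/1151) = +1, so 3 is a residue.
(4/1151) = +1, so 4 is a residue.
(5/1151) = +1, so 5 is a residue.
(6/1151) = +1, so 6 is a residue.
(7/1151) = +1, so 7 is a residue.
(8/1151) = +1, so 8 is a residue.
(9/1151) = +1, so 9 is a residue.
(10/1151) = +1, so 10 is a residue.
(11/1151) = +1, so 11 is a residue.
(12/1151) = +1, so 12 is a residue.
(13/1151) = −1, so 13 is the smallest positive non-residue mod 1151.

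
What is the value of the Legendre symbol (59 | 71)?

Euler's criterion: (59/71) ≡ 59^35 (mod 71).
59^2 ≡ 2 (mod 71)
59^4 ≡ 4 (mod 71)
59^8 ≡ 16 (mod 71)
59^16 ≡ 43 (mod 71)
59^32 ≡ 3 (mod 71)
59^35 = 59^(32+2+1) ≡ 70 (mod 71).
Result is 70 ≡ −1, so (59/71) = −1.

-1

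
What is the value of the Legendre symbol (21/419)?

1

Euler's criterion: (21/419) ≡ 21^209 (mod 419).
21^2 ≡ 22 (mod 419)
21^4 ≡ 65 (mod 419)
21^8 ≡ 35 (mod 419)
21^16 ≡ 387 (mod 419)
21^32 ≡ 186 (mod 419)
21^64 ≡ 238 (mod 419)
21^128 ≡ 79 (mod 419)
21^209 = 21^(128+64+16+1) ≡ 1 (mod 419).
Result is 1, so (21/419) = 1.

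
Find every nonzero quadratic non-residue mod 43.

Square k = 1,…,21 (k and 43−k give the same square):
1²=1, 2²=4, 3²=9, 4²=16, 5²=25, 6²=36, 7²≡6, 8²≡21, 9²≡38, 10²≡14, 11²≡35, 12²≡15, 13²≡40, 14²≡24, 15²≡10, 16²≡41, 17²≡31, 18²≡23, 19²≡17, 20²≡13, 21²≡11 (mod 43).
The residues are {1, 4, 6, 9, 10, 11, 13, 14, 15, 16, 17, 21, 23, 24, 25, 31, 35, 36, 38, 40, 41}; the non-residues are the remaining 21 nonzero classes.

2, 3, 5, 7, 8, 12, 18, 19, 20, 22, 26, 27, 28, 29, 30, 32, 33, 34, 37, 39, 42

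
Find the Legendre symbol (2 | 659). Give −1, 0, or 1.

Pull out 2: since 659 ≡ 3 (mod 8), (2/659) = -1.
Reached (1/659) = 1. Collecting the sign flips along the way, the symbol is -1.

-1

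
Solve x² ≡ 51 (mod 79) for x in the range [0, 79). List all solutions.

Since 79 ≡ 3 (mod 4), a square root of 51 is 51^((79+1)/4) = 51^20 mod 79.
Repeated squaring: 51^2≡73, 51^4≡36, 51^8≡32, 51^16≡76 (mod 79).
51^20 = 51^(16+4) ≡ 50 (mod 79).
Check: 50² = 2500 ≡ 51 (mod 79). The two roots are 29 and 50.

29, 50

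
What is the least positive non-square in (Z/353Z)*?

3

(2/353) = +1, so 2 is a residue.
(3/353) = −1, so 3 is the smallest positive non-residue mod 353.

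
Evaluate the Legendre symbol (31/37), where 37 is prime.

Reciprocity: 31 ≡ 3 and 37 ≡ 1 (mod 4), so (31/37) = +(37/31).
Reduce top mod 31: now compute (6/31).
Pull out 2: since 31 ≡ 7 (mod 8), (2/31) = +1.
Reciprocity: 3 ≡ 3 and 31 ≡ 3 (mod 4), so (3/31) = −(31/3).
Reduce top mod 3: now compute (1/3).
Reached (1/3) = 1. Collecting the sign flips along the way, the symbol is -1.

-1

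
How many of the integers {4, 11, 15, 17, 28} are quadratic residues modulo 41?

(4/41) = +1 → QR.
(11/41) = -1 → non-residue.
(15/41) = -1 → non-residue.
(17/41) = -1 → non-residue.
(28/41) = -1 → non-residue.
Total quadratic residues among the 5: 1.

1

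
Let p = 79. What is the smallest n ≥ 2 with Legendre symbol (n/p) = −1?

(2/79) = +1, so 2 is a residue.
(3/79) = −1, so 3 is the smallest positive non-residue mod 79.

3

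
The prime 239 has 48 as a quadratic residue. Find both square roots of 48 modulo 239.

54, 185

Since 239 ≡ 3 (mod 4), a square root of 48 is 48^((239+1)/4) = 48^60 mod 239.
Repeated squaring: 48^2≡153, 48^4≡226, 48^8≡169, 48^16≡120, 48^32≡60 (mod 239).
48^60 = 48^(32+16+8+4) ≡ 54 (mod 239).
Check: 54² = 2916 ≡ 48 (mod 239). The two roots are 54 and 185.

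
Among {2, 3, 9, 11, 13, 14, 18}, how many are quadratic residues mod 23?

(2/23) = +1 → QR.
(3/23) = +1 → QR.
(9/23) = +1 → QR.
(11/23) = -1 → non-residue.
(13/23) = +1 → QR.
(14/23) = -1 → non-residue.
(18/23) = +1 → QR.
Total quadratic residues among the 7: 5.

5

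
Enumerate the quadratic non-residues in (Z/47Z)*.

Square k = 1,…,23 (k and 47−k give the same square):
1²=1, 2²=4, 3²=9, 4²=16, 5²=25, 6²=36, 7²≡2, 8²≡17, 9²≡34, 10²≡6, 11²≡27, 12²≡3, 13²≡28, 14²≡8, 15²≡37, 16²≡21, 17²≡7, 18²≡42, 19²≡32, 20²≡24, 21²≡18, 22²≡14, 23²≡12 (mod 47).
The residues are {1, 2, 3, 4, 6, 7, 8, 9, 12, 14, 16, 17, 18, 21, 24, 25, 27, 28, 32, 34, 36, 37, 42}; the non-residues are the remaining 23 nonzero classes.

5,10,11,13,15,19,20,22,23,26,29,30,31,33,35,38,39,40,41,43,44,45,46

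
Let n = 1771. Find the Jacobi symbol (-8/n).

1

First reduce: -8 ≡ 1763 (mod 1771).
Reciprocity: 1763 ≡ 3 and 1771 ≡ 3 (mod 4), so (1763/1771) = −(1771/1763).
Reduce top mod 1763: now compute (8/1763).
Pull out 2^3: since 1763 ≡ 3 (mod 8), (2/1763) = -1, so (2/1763)^3 = -1.
Reached (1/1763) = 1. Collecting the sign flips along the way, the symbol is +1.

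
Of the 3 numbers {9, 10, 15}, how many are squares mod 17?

(9/17) = +1 → QR.
(10/17) = -1 → non-residue.
(15/17) = +1 → QR.
Total quadratic residues among the 3: 2.

2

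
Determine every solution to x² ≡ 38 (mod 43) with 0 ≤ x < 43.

9, 34

Since 43 ≡ 3 (mod 4), a square root of 38 is 38^((43+1)/4) = 38^11 mod 43.
Repeated squaring: 38^2≡25, 38^4≡23, 38^8≡13 (mod 43).
38^11 = 38^(8+2+1) ≡ 9 (mod 43).
Check: 9² = 81 ≡ 38 (mod 43). The two roots are 9 and 34.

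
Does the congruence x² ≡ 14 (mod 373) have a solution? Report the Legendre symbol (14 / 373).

Euler's criterion: (14/373) ≡ 14^186 (mod 373).
14^2 ≡ 196 (mod 373)
14^4 ≡ 370 (mod 373)
14^8 ≡ 9 (mod 373)
14^16 ≡ 81 (mod 373)
14^32 ≡ 220 (mod 373)
14^64 ≡ 283 (mod 373)
14^128 ≡ 267 (mod 373)
14^186 = 14^(128+32+16+8+2) ≡ 372 (mod 373).
Result is 372 ≡ −1, so (14/373) = −1.

-1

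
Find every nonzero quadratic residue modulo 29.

Square k = 1,…,14 (k and 29−k give the same square):
1²=1, 2²=4, 3²=9, 4²=16, 5²=25, 6²≡7, 7²≡20, 8²≡6, 9²≡23, 10²≡13, 11²≡5, 12²≡28, 13²≡24, 14²≡22 (mod 29).
So the quadratic residues mod 29 are {1, 4, 5, 6, 7, 9, 13, 16, 20, 22, 23, 24, 25, 28}.

1, 4, 5, 6, 7, 9, 13, 16, 20, 22, 23, 24, 25, 28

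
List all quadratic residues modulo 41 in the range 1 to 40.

Square k = 1,…,20 (k and 41−k give the same square):
1²=1, 2²=4, 3²=9, 4²=16, 5²=25, 6²=36, 7²≡8, 8²≡23, 9²≡40, 10²≡18, 11²≡39, 12²≡21, 13²≡5, 14²≡32, 15²≡20, 16²≡10, 17²≡2, 18²≡37, 19²≡33, 20²≡31 (mod 41).
So the quadratic residues mod 41 are {1, 2, 4, 5, 8, 9, 10, 16, 18, 20, 21, 23, 25, 31, 32, 33, 36, 37, 39, 40}.

1, 2, 4, 5, 8, 9, 10, 16, 18, 20, 21, 23, 25, 31, 32, 33, 36, 37, 39, 40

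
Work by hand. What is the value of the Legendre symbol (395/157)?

1

First reduce: 395 ≡ 81 (mod 157).
Reciprocity: 81 ≡ 1 and 157 ≡ 1 (mod 4), so (81/157) = +(157/81).
Reduce top mod 81: now compute (76/81).
Pull out 2^2: since 81 ≡ 1 (mod 8), (2/81) = +1, so (2/81)^2 = +1.
Reciprocity: 19 ≡ 3 and 81 ≡ 1 (mod 4), so (19/81) = +(81/19).
Reduce top mod 19: now compute (5/19).
Reciprocity: 5 ≡ 1 and 19 ≡ 3 (mod 4), so (5/19) = +(19/5).
Reduce top mod 5: now compute (4/5).
Pull out 2^2: since 5 ≡ 5 (mod 8), (2/5) = -1, so (2/5)^2 = +1.
Reached (1/5) = 1. Collecting the sign flips along the way, the symbol is +1.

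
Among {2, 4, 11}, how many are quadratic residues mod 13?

(2/13) = -1 → non-residue.
(4/13) = +1 → QR.
(11/13) = -1 → non-residue.
Total quadratic residues among the 3: 1.

1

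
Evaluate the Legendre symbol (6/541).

Euler's criterion: (6/541) ≡ 6^270 (mod 541).
6^2 ≡ 36 (mod 541)
6^4 ≡ 214 (mod 541)
6^8 ≡ 352 (mod 541)
6^16 ≡ 15 (mod 541)
6^32 ≡ 225 (mod 541)
6^64 ≡ 312 (mod 541)
6^128 ≡ 505 (mod 541)
6^256 ≡ 214 (mod 541)
6^270 = 6^(256+8+4+2) ≡ 540 (mod 541).
Result is 540 ≡ −1, so (6/541) = −1.

-1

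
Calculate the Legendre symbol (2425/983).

-1

First reduce: 2425 ≡ 459 (mod 983).
Reciprocity: 459 ≡ 3 and 983 ≡ 3 (mod 4), so (459/983) = −(983/459).
Reduce top mod 459: now compute (65/459).
Reciprocity: 65 ≡ 1 and 459 ≡ 3 (mod 4), so (65/459) = +(459/65).
Reduce top mod 65: now compute (4/65).
Pull out 2^2: since 65 ≡ 1 (mod 8), (2/65) = +1, so (2/65)^2 = +1.
Reached (1/65) = 1. Collecting the sign flips along the way, the symbol is -1.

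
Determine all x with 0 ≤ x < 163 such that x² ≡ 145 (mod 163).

Since 163 ≡ 3 (mod 4), a square root of 145 is 145^((163+1)/4) = 145^41 mod 163.
Repeated squaring: 145^2≡161, 145^4≡4, 145^8≡16, 145^16≡93, 145^32≡10 (mod 163).
145^41 = 145^(32+8+1) ≡ 54 (mod 163).
Check: 54² = 2916 ≡ 145 (mod 163). The two roots are 54 and 109.

54, 109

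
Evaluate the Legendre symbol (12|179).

Pull out 2^2: since 179 ≡ 3 (mod 8), (2/179) = -1, so (2/179)^2 = +1.
Reciprocity: 3 ≡ 3 and 179 ≡ 3 (mod 4), so (3/179) = −(179/3).
Reduce top mod 3: now compute (2/3).
Pull out 2: since 3 ≡ 3 (mod 8), (2/3) = -1.
Reached (1/3) = 1. Collecting the sign flips along the way, the symbol is +1.

1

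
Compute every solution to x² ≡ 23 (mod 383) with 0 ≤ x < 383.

52, 331

Since 383 ≡ 3 (mod 4), a square root of 23 is 23^((383+1)/4) = 23^96 mod 383.
Repeated squaring: 23^2≡146, 23^4≡251, 23^8≡189, 23^16≡102, 23^32≡63, 23^64≡139 (mod 383).
23^96 = 23^(64+32) ≡ 331 (mod 383).
Check: 331² = 109561 ≡ 23 (mod 383). The two roots are 52 and 331.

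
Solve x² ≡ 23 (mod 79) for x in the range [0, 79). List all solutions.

24, 55

Since 79 ≡ 3 (mod 4), a square root of 23 is 23^((79+1)/4) = 23^20 mod 79.
Repeated squaring: 23^2≡55, 23^4≡23, 23^8≡55, 23^16≡23 (mod 79).
23^20 = 23^(16+4) ≡ 55 (mod 79).
Check: 55² = 3025 ≡ 23 (mod 79). The two roots are 24 and 55.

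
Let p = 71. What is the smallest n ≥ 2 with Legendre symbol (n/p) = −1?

(2/71) = +1, so 2 is a residue.
(3/71) = +1, so 3 is a residue.
(4/71) = +1, so 4 is a residue.
(5/71) = +1, so 5 is a residue.
(6/71) = +1, so 6 is a residue.
(7/71) = −1, so 7 is the smallest positive non-residue mod 71.

7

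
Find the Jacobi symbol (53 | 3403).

1

Reciprocity: 53 ≡ 1 and 3403 ≡ 3 (mod 4), so (53/3403) = +(3403/53).
Reduce top mod 53: now compute (11/53).
Reciprocity: 11 ≡ 3 and 53 ≡ 1 (mod 4), so (11/53) = +(53/11).
Reduce top mod 11: now compute (9/11).
Reciprocity: 9 ≡ 1 and 11 ≡ 3 (mod 4), so (9/11) = +(11/9).
Reduce top mod 9: now compute (2/9).
Pull out 2: since 9 ≡ 1 (mod 8), (2/9) = +1.
Reached (1/9) = 1. Collecting the sign flips along the way, the symbol is +1.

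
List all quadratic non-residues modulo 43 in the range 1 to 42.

2, 3, 5, 7, 8, 12, 18, 19, 20, 22, 26, 27, 28, 29, 30, 32, 33, 34, 37, 39, 42

Square k = 1,…,21 (k and 43−k give the same square):
1²=1, 2²=4, 3²=9, 4²=16, 5²=25, 6²=36, 7²≡6, 8²≡21, 9²≡38, 10²≡14, 11²≡35, 12²≡15, 13²≡40, 14²≡24, 15²≡10, 16²≡41, 17²≡31, 18²≡23, 19²≡17, 20²≡13, 21²≡11 (mod 43).
The residues are {1, 4, 6, 9, 10, 11, 13, 14, 15, 16, 17, 21, 23, 24, 25, 31, 35, 36, 38, 40, 41}; the non-residues are the remaining 21 nonzero classes.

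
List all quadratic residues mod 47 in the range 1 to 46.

Square k = 1,…,23 (k and 47−k give the same square):
1²=1, 2²=4, 3²=9, 4²=16, 5²=25, 6²=36, 7²≡2, 8²≡17, 9²≡34, 10²≡6, 11²≡27, 12²≡3, 13²≡28, 14²≡8, 15²≡37, 16²≡21, 17²≡7, 18²≡42, 19²≡32, 20²≡24, 21²≡18, 22²≡14, 23²≡12 (mod 47).
So the quadratic residues mod 47 are {1, 2, 3, 4, 6, 7, 8, 9, 12, 14, 16, 17, 18, 21, 24, 25, 27, 28, 32, 34, 36, 37, 42}.

1, 2, 3, 4, 6, 7, 8, 9, 12, 14, 16, 17, 18, 21, 24, 25, 27, 28, 32, 34, 36, 37, 42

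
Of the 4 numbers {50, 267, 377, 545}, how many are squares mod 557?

1

(50/557) = -1 → non-residue.
(267/557) = +1 → QR.
(377/557) = -1 → non-residue.
(545/557) = -1 → non-residue.
Total quadratic residues among the 4: 1.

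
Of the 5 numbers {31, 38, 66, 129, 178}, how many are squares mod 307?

2

(31/307) = -1 → non-residue.
(38/307) = -1 → non-residue.
(66/307) = +1 → QR.
(129/307) = +1 → QR.
(178/307) = -1 → non-residue.
Total quadratic residues among the 5: 2.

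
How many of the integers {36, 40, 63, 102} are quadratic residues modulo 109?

(36/109) = +1 → QR.
(40/109) = -1 → non-residue.
(63/109) = +1 → QR.
(102/109) = +1 → QR.
Total quadratic residues among the 4: 3.

3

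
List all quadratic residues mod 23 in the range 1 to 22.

Square k = 1,…,11 (k and 23−k give the same square):
1²=1, 2²=4, 3²=9, 4²=16, 5²≡2, 6²≡13, 7²≡3, 8²≡18, 9²≡12, 10²≡8, 11²≡6 (mod 23).
So the quadratic residues mod 23 are {1, 2, 3, 4, 6, 8, 9, 12, 13, 16, 18}.

1 2 3 4 6 8 9 12 13 16 18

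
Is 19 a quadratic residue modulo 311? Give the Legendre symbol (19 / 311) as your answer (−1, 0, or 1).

Euler's criterion: (19/311) ≡ 19^155 (mod 311).
19^2 ≡ 50 (mod 311)
19^4 ≡ 12 (mod 311)
19^8 ≡ 144 (mod 311)
19^16 ≡ 210 (mod 311)
19^32 ≡ 249 (mod 311)
19^64 ≡ 112 (mod 311)
19^128 ≡ 104 (mod 311)
19^155 = 19^(128+16+8+2+1) ≡ 310 (mod 311).
Result is 310 ≡ −1, so (19/311) = −1.

-1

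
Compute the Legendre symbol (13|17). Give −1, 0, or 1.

Reciprocity: 13 ≡ 1 and 17 ≡ 1 (mod 4), so (13/17) = +(17/13).
Reduce top mod 13: now compute (4/13).
Pull out 2^2: since 13 ≡ 5 (mod 8), (2/13) = -1, so (2/13)^2 = +1.
Reached (1/13) = 1. Collecting the sign flips along the way, the symbol is +1.

1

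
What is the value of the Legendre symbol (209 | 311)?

1

Reciprocity: 209 ≡ 1 and 311 ≡ 3 (mod 4), so (209/311) = +(311/209).
Reduce top mod 209: now compute (102/209).
Pull out 2: since 209 ≡ 1 (mod 8), (2/209) = +1.
Reciprocity: 51 ≡ 3 and 209 ≡ 1 (mod 4), so (51/209) = +(209/51).
Reduce top mod 51: now compute (5/51).
Reciprocity: 5 ≡ 1 and 51 ≡ 3 (mod 4), so (5/51) = +(51/5).
Reduce top mod 5: now compute (1/5).
Reached (1/5) = 1. Collecting the sign flips along the way, the symbol is +1.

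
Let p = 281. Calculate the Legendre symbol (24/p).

-1

Pull out 2^3: since 281 ≡ 1 (mod 8), (2/281) = +1, so (2/281)^3 = +1.
Reciprocity: 3 ≡ 3 and 281 ≡ 1 (mod 4), so (3/281) = +(281/3).
Reduce top mod 3: now compute (2/3).
Pull out 2: since 3 ≡ 3 (mod 8), (2/3) = -1.
Reached (1/3) = 1. Collecting the sign flips along the way, the symbol is -1.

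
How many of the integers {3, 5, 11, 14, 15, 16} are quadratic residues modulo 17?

2

(3/17) = -1 → non-residue.
(5/17) = -1 → non-residue.
(11/17) = -1 → non-residue.
(14/17) = -1 → non-residue.
(15/17) = +1 → QR.
(16/17) = +1 → QR.
Total quadratic residues among the 6: 2.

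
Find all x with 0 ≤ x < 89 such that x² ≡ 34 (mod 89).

89 ≡ 1 (mod 4), so we find a root by search.
Trying successive values, 37² = 1369 ≡ 34 (mod 89). The other root is 89 − 37 = 52.

37, 52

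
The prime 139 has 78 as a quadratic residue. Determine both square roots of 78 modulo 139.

56, 83

Since 139 ≡ 3 (mod 4), a square root of 78 is 78^((139+1)/4) = 78^35 mod 139.
Repeated squaring: 78^2≡107, 78^4≡51, 78^8≡99, 78^16≡71, 78^32≡37 (mod 139).
78^35 = 78^(32+2+1) ≡ 83 (mod 139).
Check: 83² = 6889 ≡ 78 (mod 139). The two roots are 56 and 83.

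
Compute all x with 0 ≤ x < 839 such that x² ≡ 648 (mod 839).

317, 522

Since 839 ≡ 3 (mod 4), a square root of 648 is 648^((839+1)/4) = 648^210 mod 839.
Repeated squaring: 648^2≡404, 648^4≡450, 648^8≡301, 648^16≡828, 648^32≡121, 648^64≡378, 648^128≡254 (mod 839).
648^210 = 648^(128+64+16+2) ≡ 317 (mod 839).
Check: 317² = 100489 ≡ 648 (mod 839). The two roots are 317 and 522.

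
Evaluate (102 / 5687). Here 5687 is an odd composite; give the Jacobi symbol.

Pull out 2: since 5687 ≡ 7 (mod 8), (2/5687) = +1.
Reciprocity: 51 ≡ 3 and 5687 ≡ 3 (mod 4), so (51/5687) = −(5687/51).
Reduce top mod 51: now compute (26/51).
Pull out 2: since 51 ≡ 3 (mod 8), (2/51) = -1.
Reciprocity: 13 ≡ 1 and 51 ≡ 3 (mod 4), so (13/51) = +(51/13).
Reduce top mod 13: now compute (12/13).
Pull out 2^2: since 13 ≡ 5 (mod 8), (2/13) = -1, so (2/13)^2 = +1.
Reciprocity: 3 ≡ 3 and 13 ≡ 1 (mod 4), so (3/13) = +(13/3).
Reduce top mod 3: now compute (1/3).
Reached (1/3) = 1. Collecting the sign flips along the way, the symbol is +1.

1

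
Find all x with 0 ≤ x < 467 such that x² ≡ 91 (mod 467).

69, 398

Since 467 ≡ 3 (mod 4), a square root of 91 is 91^((467+1)/4) = 91^117 mod 467.
Repeated squaring: 91^2≡342, 91^4≡214, 91^8≡30, 91^16≡433, 91^32≡222, 91^64≡249 (mod 467).
91^117 = 91^(64+32+16+4+1) ≡ 69 (mod 467).
Check: 69² = 4761 ≡ 91 (mod 467). The two roots are 69 and 398.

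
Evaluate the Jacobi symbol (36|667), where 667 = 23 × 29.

Pull out 2^2: since 667 ≡ 3 (mod 8), (2/667) = -1, so (2/667)^2 = +1.
Reciprocity: 9 ≡ 1 and 667 ≡ 3 (mod 4), so (9/667) = +(667/9).
Reduce top mod 9: now compute (1/9).
Reached (1/9) = 1. Collecting the sign flips along the way, the symbol is +1.

1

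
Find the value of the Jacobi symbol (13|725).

Reciprocity: 13 ≡ 1 and 725 ≡ 1 (mod 4), so (13/725) = +(725/13).
Reduce top mod 13: now compute (10/13).
Pull out 2: since 13 ≡ 5 (mod 8), (2/13) = -1.
Reciprocity: 5 ≡ 1 and 13 ≡ 1 (mod 4), so (5/13) = +(13/5).
Reduce top mod 5: now compute (3/5).
Reciprocity: 3 ≡ 3 and 5 ≡ 1 (mod 4), so (3/5) = +(5/3).
Reduce top mod 3: now compute (2/3).
Pull out 2: since 3 ≡ 3 (mod 8), (2/3) = -1.
Reached (1/3) = 1. Collecting the sign flips along the way, the symbol is +1.

1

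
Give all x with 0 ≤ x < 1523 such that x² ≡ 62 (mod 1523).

Since 1523 ≡ 3 (mod 4), a square root of 62 is 62^((1523+1)/4) = 62^381 mod 1523.
Repeated squaring: 62^2≡798, 62^4≡190, 62^8≡1071, 62^16≡222, 62^32≡548, 62^64≡273, 62^128≡1425, 62^256≡466 (mod 1523).
62^381 = 62^(256+64+32+16+8+4+1) ≡ 424 (mod 1523).
Check: 424² = 179776 ≡ 62 (mod 1523). The two roots are 424 and 1099.

424, 1099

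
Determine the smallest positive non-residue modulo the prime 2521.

(2/2521) = +1, so 2 is a residue.
(3/2521) = +1, so 3 is a residue.
(4/2521) = +1, so 4 is a residue.
(5/2521) = +1, so 5 is a residue.
(6/2521) = +1, so 6 is a residue.
(7/2521) = +1, so 7 is a residue.
(8/2521) = +1, so 8 is a residue.
(9/2521) = +1, so 9 is a residue.
(10/2521) = +1, so 10 is a residue.
(11/2521) = −1, so 11 is the smallest positive non-residue mod 2521.

11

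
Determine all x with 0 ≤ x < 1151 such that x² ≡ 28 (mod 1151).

Since 1151 ≡ 3 (mod 4), a square root of 28 is 28^((1151+1)/4) = 28^288 mod 1151.
Repeated squaring: 28^2≡784, 28^4≡22, 28^8≡484, 28^16≡603, 28^32≡1044, 28^64≡1090, 28^128≡268, 28^256≡462 (mod 1151).
28^288 = 28^(256+32) ≡ 59 (mod 1151).
Check: 59² = 3481 ≡ 28 (mod 1151). The two roots are 59 and 1092.

59, 1092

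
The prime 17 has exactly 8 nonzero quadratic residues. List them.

Square k = 1,…,8 (k and 17−k give the same square):
1²=1, 2²=4, 3²=9, 4²=16, 5²≡8, 6²≡2, 7²≡15, 8²≡13 (mod 17).
So the quadratic residues mod 17 are {1, 2, 4, 8, 9, 13, 15, 16}.

1 2 4 8 9 13 15 16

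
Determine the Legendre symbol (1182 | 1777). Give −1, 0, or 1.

1

Pull out 2: since 1777 ≡ 1 (mod 8), (2/1777) = +1.
Reciprocity: 591 ≡ 3 and 1777 ≡ 1 (mod 4), so (591/1777) = +(1777/591).
Reduce top mod 591: now compute (4/591).
Pull out 2^2: since 591 ≡ 7 (mod 8), (2/591) = +1, so (2/591)^2 = +1.
Reached (1/591) = 1. Collecting the sign flips along the way, the symbol is +1.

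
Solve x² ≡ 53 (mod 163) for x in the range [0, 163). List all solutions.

Since 163 ≡ 3 (mod 4), a square root of 53 is 53^((163+1)/4) = 53^41 mod 163.
Repeated squaring: 53^2≡38, 53^4≡140, 53^8≡40, 53^16≡133, 53^32≡85 (mod 163).
53^41 = 53^(32+8+1) ≡ 85 (mod 163).
Check: 85² = 7225 ≡ 53 (mod 163). The two roots are 78 and 85.

78, 85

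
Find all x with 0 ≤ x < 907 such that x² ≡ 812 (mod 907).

396, 511

Since 907 ≡ 3 (mod 4), a square root of 812 is 812^((907+1)/4) = 812^227 mod 907.
Repeated squaring: 812^2≡862, 812^4≡211, 812^8≡78, 812^16≡642, 812^32≡386, 812^64≡248, 812^128≡735 (mod 907).
812^227 = 812^(128+64+32+2+1) ≡ 511 (mod 907).
Check: 511² = 261121 ≡ 812 (mod 907). The two roots are 396 and 511.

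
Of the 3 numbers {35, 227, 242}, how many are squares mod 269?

0

(35/269) = -1 → non-residue.
(227/269) = -1 → non-residue.
(242/269) = -1 → non-residue.
Total quadratic residues among the 3: 0.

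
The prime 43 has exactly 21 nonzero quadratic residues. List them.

Square k = 1,…,21 (k and 43−k give the same square):
1²=1, 2²=4, 3²=9, 4²=16, 5²=25, 6²=36, 7²≡6, 8²≡21, 9²≡38, 10²≡14, 11²≡35, 12²≡15, 13²≡40, 14²≡24, 15²≡10, 16²≡41, 17²≡31, 18²≡23, 19²≡17, 20²≡13, 21²≡11 (mod 43).
So the quadratic residues mod 43 are {1, 4, 6, 9, 10, 11, 13, 14, 15, 16, 17, 21, 23, 24, 25, 31, 35, 36, 38, 40, 41}.

1, 4, 6, 9, 10, 11, 13, 14, 15, 16, 17, 21, 23, 24, 25, 31, 35, 36, 38, 40, 41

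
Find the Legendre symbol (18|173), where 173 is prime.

-1

Pull out 2: since 173 ≡ 5 (mod 8), (2/173) = -1.
Reciprocity: 9 ≡ 1 and 173 ≡ 1 (mod 4), so (9/173) = +(173/9).
Reduce top mod 9: now compute (2/9).
Pull out 2: since 9 ≡ 1 (mod 8), (2/9) = +1.
Reached (1/9) = 1. Collecting the sign flips along the way, the symbol is -1.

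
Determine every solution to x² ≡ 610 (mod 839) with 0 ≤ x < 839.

Since 839 ≡ 3 (mod 4), a square root of 610 is 610^((839+1)/4) = 610^210 mod 839.
Repeated squaring: 610^2≡423, 610^4≡222, 610^8≡622, 610^16≡105, 610^32≡118, 610^64≡500, 610^128≡817 (mod 839).
610^210 = 610^(128+64+16+2) ≡ 641 (mod 839).
Check: 641² = 410881 ≡ 610 (mod 839). The two roots are 198 and 641.

198, 641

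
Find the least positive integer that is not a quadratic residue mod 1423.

3

(2/1423) = +1, so 2 is a residue.
(3/1423) = −1, so 3 is the smallest positive non-residue mod 1423.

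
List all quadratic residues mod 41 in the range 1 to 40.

1 2 4 5 8 9 10 16 18 20 21 23 25 31 32 33 36 37 39 40

Square k = 1,…,20 (k and 41−k give the same square):
1²=1, 2²=4, 3²=9, 4²=16, 5²=25, 6²=36, 7²≡8, 8²≡23, 9²≡40, 10²≡18, 11²≡39, 12²≡21, 13²≡5, 14²≡32, 15²≡20, 16²≡10, 17²≡2, 18²≡37, 19²≡33, 20²≡31 (mod 41).
So the quadratic residues mod 41 are {1, 2, 4, 5, 8, 9, 10, 16, 18, 20, 21, 23, 25, 31, 32, 33, 36, 37, 39, 40}.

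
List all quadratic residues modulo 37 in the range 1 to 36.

1, 3, 4, 7, 9, 10, 11, 12, 16, 21, 25, 26, 27, 28, 30, 33, 34, 36

Square k = 1,…,18 (k and 37−k give the same square):
1²=1, 2²=4, 3²=9, 4²=16, 5²=25, 6²=36, 7²≡12, 8²≡27, 9²≡7, 10²≡26, 11²≡10, 12²≡33, 13²≡21, 14²≡11, 15²≡3, 16²≡34, 17²≡30, 18²≡28 (mod 37).
So the quadratic residues mod 37 are {1, 3, 4, 7, 9, 10, 11, 12, 16, 21, 25, 26, 27, 28, 30, 33, 34, 36}.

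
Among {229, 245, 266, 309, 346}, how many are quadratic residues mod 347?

(229/347) = +1 → QR.
(245/347) = -1 → non-residue.
(266/347) = -1 → non-residue.
(309/347) = -1 → non-residue.
(346/347) = -1 → non-residue.
Total quadratic residues among the 5: 1.

1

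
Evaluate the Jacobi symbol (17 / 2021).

1

Reciprocity: 17 ≡ 1 and 2021 ≡ 1 (mod 4), so (17/2021) = +(2021/17).
Reduce top mod 17: now compute (15/17).
Reciprocity: 15 ≡ 3 and 17 ≡ 1 (mod 4), so (15/17) = +(17/15).
Reduce top mod 15: now compute (2/15).
Pull out 2: since 15 ≡ 7 (mod 8), (2/15) = +1.
Reached (1/15) = 1. Collecting the sign flips along the way, the symbol is +1.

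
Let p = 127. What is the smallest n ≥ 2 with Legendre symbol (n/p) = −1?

(2/127) = +1, so 2 is a residue.
(3/127) = −1, so 3 is the smallest positive non-residue mod 127.

3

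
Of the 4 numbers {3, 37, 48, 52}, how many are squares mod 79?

1

(3/79) = -1 → non-residue.
(37/79) = -1 → non-residue.
(48/79) = -1 → non-residue.
(52/79) = +1 → QR.
Total quadratic residues among the 4: 1.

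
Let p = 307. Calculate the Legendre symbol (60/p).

Pull out 2^2: since 307 ≡ 3 (mod 8), (2/307) = -1, so (2/307)^2 = +1.
Reciprocity: 15 ≡ 3 and 307 ≡ 3 (mod 4), so (15/307) = −(307/15).
Reduce top mod 15: now compute (7/15).
Reciprocity: 7 ≡ 3 and 15 ≡ 3 (mod 4), so (7/15) = −(15/7).
Reduce top mod 7: now compute (1/7).
Reached (1/7) = 1. Collecting the sign flips along the way, the symbol is +1.

1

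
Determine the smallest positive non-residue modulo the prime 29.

2

(2/29) = −1, so 2 is the smallest positive non-residue mod 29.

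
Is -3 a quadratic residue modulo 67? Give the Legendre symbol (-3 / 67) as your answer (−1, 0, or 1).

1

Euler's criterion: (-3/67) ≡ 64^33 (mod 67).
64^2 ≡ 9 (mod 67)
64^4 ≡ 14 (mod 67)
64^8 ≡ 62 (mod 67)
64^16 ≡ 25 (mod 67)
64^32 ≡ 22 (mod 67)
64^33 = 64^(32+1) ≡ 1 (mod 67).
Result is 1, so (-3/67) = 1.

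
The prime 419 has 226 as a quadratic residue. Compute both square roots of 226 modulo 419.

95, 324

Since 419 ≡ 3 (mod 4), a square root of 226 is 226^((419+1)/4) = 226^105 mod 419.
Repeated squaring: 226^2≡377, 226^4≡88, 226^8≡202, 226^16≡161, 226^32≡362, 226^64≡316 (mod 419).
226^105 = 226^(64+32+8+1) ≡ 324 (mod 419).
Check: 324² = 104976 ≡ 226 (mod 419). The two roots are 95 and 324.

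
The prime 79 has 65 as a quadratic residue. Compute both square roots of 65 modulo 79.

Since 79 ≡ 3 (mod 4), a square root of 65 is 65^((79+1)/4) = 65^20 mod 79.
Repeated squaring: 65^2≡38, 65^4≡22, 65^8≡10, 65^16≡21 (mod 79).
65^20 = 65^(16+4) ≡ 67 (mod 79).
Check: 67² = 4489 ≡ 65 (mod 79). The two roots are 12 and 67.

12, 67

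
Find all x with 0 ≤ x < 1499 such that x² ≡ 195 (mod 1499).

505, 994

Since 1499 ≡ 3 (mod 4), a square root of 195 is 195^((1499+1)/4) = 195^375 mod 1499.
Repeated squaring: 195^2≡550, 195^4≡1201, 195^8≡363, 195^16≡1356, 195^32≡962, 195^64≡561, 195^128≡1430, 195^256≡264 (mod 1499).
195^375 = 195^(256+64+32+16+4+2+1) ≡ 505 (mod 1499).
Check: 505² = 255025 ≡ 195 (mod 1499). The two roots are 505 and 994.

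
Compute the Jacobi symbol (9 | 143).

Reciprocity: 9 ≡ 1 and 143 ≡ 3 (mod 4), so (9/143) = +(143/9).
Reduce top mod 9: now compute (8/9).
Pull out 2^3: since 9 ≡ 1 (mod 8), (2/9) = +1, so (2/9)^3 = +1.
Reached (1/9) = 1. Collecting the sign flips along the way, the symbol is +1.

1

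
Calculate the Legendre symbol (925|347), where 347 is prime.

-1

First reduce: 925 ≡ 231 (mod 347).
Reciprocity: 231 ≡ 3 and 347 ≡ 3 (mod 4), so (231/347) = −(347/231).
Reduce top mod 231: now compute (116/231).
Pull out 2^2: since 231 ≡ 7 (mod 8), (2/231) = +1, so (2/231)^2 = +1.
Reciprocity: 29 ≡ 1 and 231 ≡ 3 (mod 4), so (29/231) = +(231/29).
Reduce top mod 29: now compute (28/29).
Pull out 2^2: since 29 ≡ 5 (mod 8), (2/29) = -1, so (2/29)^2 = +1.
Reciprocity: 7 ≡ 3 and 29 ≡ 1 (mod 4), so (7/29) = +(29/7).
Reduce top mod 7: now compute (1/7).
Reached (1/7) = 1. Collecting the sign flips along the way, the symbol is -1.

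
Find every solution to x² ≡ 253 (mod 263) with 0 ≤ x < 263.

76, 187

Since 263 ≡ 3 (mod 4), a square root of 253 is 253^((263+1)/4) = 253^66 mod 263.
Repeated squaring: 253^2≡100, 253^4≡6, 253^8≡36, 253^16≡244, 253^32≡98, 253^64≡136 (mod 263).
253^66 = 253^(64+2) ≡ 187 (mod 263).
Check: 187² = 34969 ≡ 253 (mod 263). The two roots are 76 and 187.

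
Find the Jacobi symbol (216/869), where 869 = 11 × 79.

Pull out 2^3: since 869 ≡ 5 (mod 8), (2/869) = -1, so (2/869)^3 = -1.
Reciprocity: 27 ≡ 3 and 869 ≡ 1 (mod 4), so (27/869) = +(869/27).
Reduce top mod 27: now compute (5/27).
Reciprocity: 5 ≡ 1 and 27 ≡ 3 (mod 4), so (5/27) = +(27/5).
Reduce top mod 5: now compute (2/5).
Pull out 2: since 5 ≡ 5 (mod 8), (2/5) = -1.
Reached (1/5) = 1. Collecting the sign flips along the way, the symbol is +1.

1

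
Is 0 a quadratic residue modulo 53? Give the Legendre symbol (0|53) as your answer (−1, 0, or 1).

Top reduces to 0: gcd > 1, so the symbol is 0.

0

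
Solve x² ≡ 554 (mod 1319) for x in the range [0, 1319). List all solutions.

606, 713

Since 1319 ≡ 3 (mod 4), a square root of 554 is 554^((1319+1)/4) = 554^330 mod 1319.
Repeated squaring: 554^2≡908, 554^4≡89, 554^8≡7, 554^16≡49, 554^32≡1082, 554^64≡771, 554^128≡891, 554^256≡1162 (mod 1319).
554^330 = 554^(256+64+8+2) ≡ 606 (mod 1319).
Check: 606² = 367236 ≡ 554 (mod 1319). The two roots are 606 and 713.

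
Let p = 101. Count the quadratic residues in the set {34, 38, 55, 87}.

1

(34/101) = -1 → non-residue.
(38/101) = -1 → non-residue.
(55/101) = -1 → non-residue.
(87/101) = +1 → QR.
Total quadratic residues among the 4: 1.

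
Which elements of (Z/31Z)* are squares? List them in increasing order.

Square k = 1,…,15 (k and 31−k give the same square):
1²=1, 2²=4, 3²=9, 4²=16, 5²=25, 6²≡5, 7²≡18, 8²≡2, 9²≡19, 10²≡7, 11²≡28, 12²≡20, 13²≡14, 14²≡10, 15²≡8 (mod 31).
So the quadratic residues mod 31 are {1, 2, 4, 5, 7, 8, 9, 10, 14, 16, 18, 19, 20, 25, 28}.

1,2,4,5,7,8,9,10,14,16,18,19,20,25,28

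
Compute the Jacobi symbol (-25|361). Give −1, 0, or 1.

1

First reduce: -25 ≡ 336 (mod 361).
Pull out 2^4: since 361 ≡ 1 (mod 8), (2/361) = +1, so (2/361)^4 = +1.
Reciprocity: 21 ≡ 1 and 361 ≡ 1 (mod 4), so (21/361) = +(361/21).
Reduce top mod 21: now compute (4/21).
Pull out 2^2: since 21 ≡ 5 (mod 8), (2/21) = -1, so (2/21)^2 = +1.
Reached (1/21) = 1. Collecting the sign flips along the way, the symbol is +1.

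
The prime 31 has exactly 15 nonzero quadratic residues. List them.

1 2 4 5 7 8 9 10 14 16 18 19 20 25 28

Square k = 1,…,15 (k and 31−k give the same square):
1²=1, 2²=4, 3²=9, 4²=16, 5²=25, 6²≡5, 7²≡18, 8²≡2, 9²≡19, 10²≡7, 11²≡28, 12²≡20, 13²≡14, 14²≡10, 15²≡8 (mod 31).
So the quadratic residues mod 31 are {1, 2, 4, 5, 7, 8, 9, 10, 14, 16, 18, 19, 20, 25, 28}.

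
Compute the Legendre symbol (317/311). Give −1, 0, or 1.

1

First reduce: 317 ≡ 6 (mod 311).
Pull out 2: since 311 ≡ 7 (mod 8), (2/311) = +1.
Reciprocity: 3 ≡ 3 and 311 ≡ 3 (mod 4), so (3/311) = −(311/3).
Reduce top mod 3: now compute (2/3).
Pull out 2: since 3 ≡ 3 (mod 8), (2/3) = -1.
Reached (1/3) = 1. Collecting the sign flips along the way, the symbol is +1.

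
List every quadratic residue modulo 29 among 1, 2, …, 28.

Square k = 1,…,14 (k and 29−k give the same square):
1²=1, 2²=4, 3²=9, 4²=16, 5²=25, 6²≡7, 7²≡20, 8²≡6, 9²≡23, 10²≡13, 11²≡5, 12²≡28, 13²≡24, 14²≡22 (mod 29).
So the quadratic residues mod 29 are {1, 4, 5, 6, 7, 9, 13, 16, 20, 22, 23, 24, 25, 28}.

1, 4, 5, 6, 7, 9, 13, 16, 20, 22, 23, 24, 25, 28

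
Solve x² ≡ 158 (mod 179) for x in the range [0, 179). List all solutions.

Since 179 ≡ 3 (mod 4), a square root of 158 is 158^((179+1)/4) = 158^45 mod 179.
Repeated squaring: 158^2≡83, 158^4≡87, 158^8≡51, 158^16≡95, 158^32≡75 (mod 179).
158^45 = 158^(32+8+4+1) ≡ 64 (mod 179).
Check: 64² = 4096 ≡ 158 (mod 179). The two roots are 64 and 115.

64, 115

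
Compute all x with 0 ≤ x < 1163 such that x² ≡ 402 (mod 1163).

Since 1163 ≡ 3 (mod 4), a square root of 402 is 402^((1163+1)/4) = 402^291 mod 1163.
Repeated squaring: 402^2≡1110, 402^4≡483, 402^8≡689, 402^16≡217, 402^32≡569, 402^64≡447, 402^128≡936, 402^256≡357 (mod 1163).
402^291 = 402^(256+32+2+1) ≡ 449 (mod 1163).
Check: 449² = 201601 ≡ 402 (mod 1163). The two roots are 449 and 714.

449, 714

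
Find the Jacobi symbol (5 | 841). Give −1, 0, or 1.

1

Reciprocity: 5 ≡ 1 and 841 ≡ 1 (mod 4), so (5/841) = +(841/5).
Reduce top mod 5: now compute (1/5).
Reached (1/5) = 1. Collecting the sign flips along the way, the symbol is +1.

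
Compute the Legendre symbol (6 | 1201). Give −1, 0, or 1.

1

Pull out 2: since 1201 ≡ 1 (mod 8), (2/1201) = +1.
Reciprocity: 3 ≡ 3 and 1201 ≡ 1 (mod 4), so (3/1201) = +(1201/3).
Reduce top mod 3: now compute (1/3).
Reached (1/3) = 1. Collecting the sign flips along the way, the symbol is +1.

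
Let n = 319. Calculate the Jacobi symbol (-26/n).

1

First reduce: -26 ≡ 293 (mod 319).
Reciprocity: 293 ≡ 1 and 319 ≡ 3 (mod 4), so (293/319) = +(319/293).
Reduce top mod 293: now compute (26/293).
Pull out 2: since 293 ≡ 5 (mod 8), (2/293) = -1.
Reciprocity: 13 ≡ 1 and 293 ≡ 1 (mod 4), so (13/293) = +(293/13).
Reduce top mod 13: now compute (7/13).
Reciprocity: 7 ≡ 3 and 13 ≡ 1 (mod 4), so (7/13) = +(13/7).
Reduce top mod 7: now compute (6/7).
Pull out 2: since 7 ≡ 7 (mod 8), (2/7) = +1.
Reciprocity: 3 ≡ 3 and 7 ≡ 3 (mod 4), so (3/7) = −(7/3).
Reduce top mod 3: now compute (1/3).
Reached (1/3) = 1. Collecting the sign flips along the way, the symbol is +1.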